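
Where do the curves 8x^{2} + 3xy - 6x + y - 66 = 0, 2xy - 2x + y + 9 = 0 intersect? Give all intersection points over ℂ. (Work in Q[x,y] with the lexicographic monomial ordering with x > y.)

{(-3, 3), (23/16 - sqrt(929)/16, -153/2 - 5*sqrt(929)/2), (23/16 + sqrt(929)/16, -153/2 + 5*sqrt(929)/2)}

Compute a lex Gröbner basis by Buchberger's algorithm.
f_1 = 8x^{2} + 3xy - 6x + y - 66, LT = x^{2}.
f_2 = 2xy - 2x + y + 9, LT = xy.

S(f_1,f_2): lcm = x^{2}y. S = x^{2} + \tfrac{3}{8}xy^{2} - \tfrac{5}{4}xy - \tfrac{9}{2}x + \tfrac{1}{8}y^{2} - \tfrac{33}{4}y.
  leading term x^{2}: subtract (\tfrac{1}{8})·f_1 from x^{2} + \tfrac{3}{8}xy^{2} - \tfrac{5}{4}xy - \tfrac{9}{2}x + \tfrac{1}{8}y^{2} - \tfrac{33}{4}y → \tfrac{3}{8}xy^{2} - \tfrac{13}{8}xy - \tfrac{15}{4}x + \tfrac{1}{8}y^{2} - \tfrac{67}{8}y + \tfrac{33}{4}
  leading term xy^{2}: subtract (\tfrac{3}{16}y)·f_2 from \tfrac{3}{8}xy^{2} - \tfrac{13}{8}xy - \tfrac{15}{4}x + \tfrac{1}{8}y^{2} - \tfrac{67}{8}y + \tfrac{33}{4} → -\tfrac{5}{4}xy - \tfrac{15}{4}x - \tfrac{1}{16}y^{2} - \tfrac{161}{16}y + \tfrac{33}{4}
  leading term xy: subtract (-\tfrac{5}{8})·f_2 from -\tfrac{5}{4}xy - \tfrac{15}{4}x - \tfrac{1}{16}y^{2} - \tfrac{161}{16}y + \tfrac{33}{4} → -5x - \tfrac{1}{16}y^{2} - \tfrac{151}{16}y + \tfrac{111}{8}
  leading term x: no divisor's leading term divides it; move -5x to the remainder.
  leading term y^{2}: no divisor's leading term divides it; move -\tfrac{1}{16}y^{2} to the remainder.
  leading term y: no divisor's leading term divides it; move -\tfrac{151}{16}y to the remainder.
  leading term 1: no divisor's leading term divides it; move \tfrac{111}{8} to the remainder.
  remainder -5x - \tfrac{1}{16}y^{2} - \tfrac{151}{16}y + \tfrac{111}{8} ≠ 0; add h_3 = -5x - \tfrac{1}{16}y^{2} - \tfrac{151}{16}y + \tfrac{111}{8} to the basis.

S(f_2,h_3): lcm = xy. S = -x - \tfrac{1}{80}y^{3} - \tfrac{151}{80}y^{2} + \tfrac{131}{40}y + \tfrac{9}{2}.
  leading term x: subtract (\tfrac{1}{5})·h_3 from -x - \tfrac{1}{80}y^{3} - \tfrac{151}{80}y^{2} + \tfrac{131}{40}y + \tfrac{9}{2} → -\tfrac{1}{80}y^{3} - \tfrac{15}{8}y^{2} + \tfrac{413}{80}y + \tfrac{69}{40}
  leading term y^{3}: no divisor's leading term divides it; move -\tfrac{1}{80}y^{3} to the remainder.
  leading term y^{2}: no divisor's leading term divides it; move -\tfrac{15}{8}y^{2} to the remainder.
  leading term y: no divisor's leading term divides it; move \tfrac{413}{80}y to the remainder.
  leading term 1: no divisor's leading term divides it; move \tfrac{69}{40} to the remainder.
  remainder -\tfrac{1}{80}y^{3} - \tfrac{15}{8}y^{2} + \tfrac{413}{80}y + \tfrac{69}{40} ≠ 0; add h_4 = -\tfrac{1}{80}y^{3} - \tfrac{15}{8}y^{2} + \tfrac{413}{80}y + \tfrac{69}{40} to the basis.

The other S-polynomials (S(f_1,h_3), S(f_1,h_4), S(f_2,h_4), S(h_3,h_4)) all reduce to 0 modulo the current basis, so we have a Gröbner basis.
Inter-reduce: drop elements whose leading term is divisible by another's, tail-reduce, and make monic.
Reduced Gröbner basis: {x + \tfrac{1}{80}y^{2} + \tfrac{151}{80}y - \tfrac{111}{40}, y^{3} + 150y^{2} - 413y - 138}.

Since the basis is lex-ordered, y^{3} + 150y^{2} - 413y - 138 is univariate in y. Its roots are {3, -153/2 - 5*sqrt(929)/2, -153/2 + 5*sqrt(929)/2}. Back-substituting each root into the other basis elements fixes the other coordinates.
  y = 3: the earlier basis element becomes x + 3 = 0, giving x = -3 — point (-3, 3).
  y = -153/2 - 5*sqrt(929)/2: the earlier basis element becomes x - 23/16 + sqrt(929)/16 = 0, giving x = 23/16 - sqrt(929)/16 — point (23/16 - sqrt(929)/16, -153/2 - 5*sqrt(929)/2).
  y = -153/2 + 5*sqrt(929)/2: the earlier basis element becomes x - sqrt(929)/16 - 23/16 = 0, giving x = 23/16 + sqrt(929)/16 — point (23/16 + sqrt(929)/16, -153/2 + 5*sqrt(929)/2).
Substituting each solution back into the original system confirms all equations vanish.
This is the nonlinear analogue of row-reducing a linear system.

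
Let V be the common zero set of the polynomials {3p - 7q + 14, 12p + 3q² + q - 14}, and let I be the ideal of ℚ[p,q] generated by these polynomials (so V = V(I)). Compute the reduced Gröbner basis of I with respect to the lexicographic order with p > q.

G = {p - 7/3q + 14/3, q² + 29/3q - 70/3}

This is the nonlinear analogue of row-reducing a linear system.

f_1 = 3p - 7q + 14, LT = p.
f_2 = 12p + 3q² + q - 14, LT = p.

S(f_1,f_2): lcm = p. S = -¼q² - 29/12q + 35/6.
  leading term q²: no divisor's leading term divides it; move -¼q² to the remainder.
  leading term q: no divisor's leading term divides it; move -29/12q to the remainder.
  leading term 1: no divisor's leading term divides it; move 35/6 to the remainder.
  remainder -¼q² - 29/12q + 35/6 ≠ 0; add g_3 = -¼q² - 29/12q + 35/6 to the basis.

S(f_1,g_3): leading monomials are coprime, so the S-polynomial reduces to 0 (Buchberger's first criterion).
S(f_2,g_3): leading monomials are coprime, so the S-polynomial reduces to 0 (Buchberger's first criterion).
Every S-polynomial of the final basis reduces to 0, so we have a Gröbner basis.
Inter-reduce: drop elements whose leading term is divisible by another's, tail-reduce, and make monic.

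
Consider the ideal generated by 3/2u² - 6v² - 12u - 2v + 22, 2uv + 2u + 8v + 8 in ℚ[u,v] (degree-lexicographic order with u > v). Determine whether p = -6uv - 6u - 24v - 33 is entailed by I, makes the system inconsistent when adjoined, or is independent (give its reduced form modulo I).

First compute the reduced Gröbner basis of I by Buchberger's algorithm.
f_1 = 3/2u² - 6v² - 12u - 2v + 22, LT = u².
f_2 = 2uv + 2u + 8v + 8, LT = uv.

S(f_1,f_2): lcm = u²v. S = -4v³ - u² - 12uv - 4/3v² - 4u + 44/3v.
  leading term v³: no divisor's leading term divides it; move -4v³ to the remainder.
  leading term u²: subtract (-⅔)·f_1 from -u² - 12uv - 4/3v² - 4u + 44/3v → -12uv - 16/3v² - 12u + 40/3v + 44/3
  leading term uv: subtract (-6)·f_2 from -12uv - 16/3v² - 12u + 40/3v + 44/3 → -16/3v² + 184/3v + 188/3
  leading term v²: no divisor's leading term divides it; move -16/3v² to the remainder.
  leading term v: no divisor's leading term divides it; move 184/3v to the remainder.
  leading term 1: no divisor's leading term divides it; move 188/3 to the remainder.
  remainder -4v³ - 16/3v² + 184/3v + 188/3 ≠ 0; add h_3 = -4v³ - 16/3v² + 184/3v + 188/3 to the basis.

The other S-polynomials (S(f_1,h_3), S(f_2,h_3)) all reduce to 0 modulo the current basis, so we have a Gröbner basis.
Inter-reduce: drop elements whose leading term is divisible by another's, tail-reduce, and make monic.
Reduced Gröbner basis: {v³ + 4/3v² - 46/3v - 47/3, u² - 4v² - 8u - 4/3v + 44/3, uv + u + 4v + 4}.
Label its elements g_1 = v³ + 4/3v² - 46/3v - 47/3, g_2 = u² - 4v² - 8u - 4/3v + 44/3, g_3 = uv + u + 4v + 4.

Reduce p = -6uv - 6u - 24v - 33 modulo G:
  leading term uv: subtract (-6)·g_3 from -6uv - 6u - 24v - 33 → -9
  leading term 1: no divisor's leading term divides it; move -9 to the remainder.
  normal form = -9.
The normal form is nonzero, so p ∉ I. Since p minus its normal form lies in I, I + (p) = I + (r) where r = -9; decide whether this ideal is the whole ring.
Here r = -9 is a nonzero constant, hence a unit: 1 ∈ I + (p), the Gröbner basis of I + (p) is {1}, and the enlarged system has no common solution — adjoining p is inconsistent.

Adjoining -6uv - 6u - 24v - 33 makes the ideal the whole ring: the system is inconsistent.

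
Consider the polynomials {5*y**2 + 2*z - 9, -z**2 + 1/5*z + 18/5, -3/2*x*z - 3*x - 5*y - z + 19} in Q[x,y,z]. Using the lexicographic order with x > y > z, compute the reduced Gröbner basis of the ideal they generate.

G = {x - 25/6*y*z + 55/6*y + 35/2*z - 227/6, y**2 + 2/5*z - 9/5, z**2 - 1/5*z - 18/5}

f_1 = 5*y**2 + 2*z - 9, LT = y**2.
f_2 = -z**2 + 1/5*z + 18/5, LT = z**2.
f_3 = -3/2*x*z - 3*x - 5*y - z + 19, LT = x*z.

S(f_2,f_3): lcm = x*z**2. S = -11/5*x*z - 18/5*x - 10/3*y*z - 2/3*z**2 + 38/3*z.
  leading term x*z: subtract (22/15)·f_3 from -11/5*x*z - 18/5*x - 10/3*y*z - 2/3*z**2 + 38/3*z → 4/5*x - 10/3*y*z + 22/3*y - 2/3*z**2 + 212/15*z - 418/15
  leading term x: no divisor's leading term divides it; move 4/5*x to the remainder.
  leading term y*z: no divisor's leading term divides it; move -10/3*y*z to the remainder.
  leading term y: no divisor's leading term divides it; move 22/3*y to the remainder.
  leading term z**2: subtract (2/3)·f_2 from -2/3*z**2 + 212/15*z - 418/15 → 14*z - 454/15
  leading term z: no divisor's leading term divides it; move 14*z to the remainder.
  leading term 1: no divisor's leading term divides it; move -454/15 to the remainder.
  remainder 4/5*x - 10/3*y*z + 22/3*y + 14*z - 454/15 ≠ 0; add g_4 = 4/5*x - 10/3*y*z + 22/3*y + 14*z - 454/15 to the basis.

The other S-polynomials (S(f_1,f_2), S(f_1,f_3), S(f_1,g_4), S(f_2,g_4), S(f_3,g_4)) all reduce to 0 modulo the current basis, so we have a Gröbner basis.
Inter-reduce: drop elements whose leading term is divisible by another's, tail-reduce, and make monic.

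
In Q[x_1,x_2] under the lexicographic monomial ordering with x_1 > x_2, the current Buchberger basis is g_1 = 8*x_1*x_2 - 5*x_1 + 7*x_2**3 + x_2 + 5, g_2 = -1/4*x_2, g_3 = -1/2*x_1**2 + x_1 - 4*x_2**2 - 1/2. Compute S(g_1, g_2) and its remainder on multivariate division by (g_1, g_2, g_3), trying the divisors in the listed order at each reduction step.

S(g_1, g_2) = -5/8*x_1 + 7/8*x_2**3 + 1/8*x_2 + 5/8; remainder on division = -5/8*x_1 + 5/8.

lcm(LM(g_1), LM(g_2)) = x_1*x_2.
S = (lcm/LT(g_1))·g_1 − (lcm/LT(g_2))·g_2 = -5/8*x_1 + 7/8*x_2**3 + 1/8*x_2 + 5/8.
Reduce S modulo (g_1, g_2, g_3) in that order:
  leading term x_1: no divisor's leading term divides it; move -5/8*x_1 to the remainder.
  leading term x_2**3: subtract (-7/2*x_2**2)·g_2 from 7/8*x_2**3 + 1/8*x_2 + 5/8 → 1/8*x_2 + 5/8
  leading term x_2: subtract (-1/2)·g_2 from 1/8*x_2 + 5/8 → 5/8
  leading term 1: no divisor's leading term divides it; move 5/8 to the remainder.
The remainder -5/8*x_1 + 5/8 is nonzero, so it would be added as the next basis element.
An S-polynomial is built so that the two leading terms cancel; whether anything survives reduction is exactly the Gröbner-basis criterion.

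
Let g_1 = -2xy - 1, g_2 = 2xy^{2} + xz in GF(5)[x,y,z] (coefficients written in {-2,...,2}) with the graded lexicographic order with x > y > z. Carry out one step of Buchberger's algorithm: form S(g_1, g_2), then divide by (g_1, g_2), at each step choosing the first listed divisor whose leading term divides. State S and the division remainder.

S(g_1, g_2) = 2xz - 2y; remainder on division = 2xz - 2y.

lcm(LM(g_1), LM(g_2)) = xy^{2}.
S = (lcm/LT(g_1))·g_1 − (lcm/LT(g_2))·g_2 = 2xz - 2y.
Reduce S modulo (g_1, g_2) in that order:
  leading term xz: no divisor's leading term divides it; move 2xz to the remainder.
  leading term y: no divisor's leading term divides it; move -2y to the remainder.
The remainder 2xz - 2y is nonzero, so it would be added as the next basis element.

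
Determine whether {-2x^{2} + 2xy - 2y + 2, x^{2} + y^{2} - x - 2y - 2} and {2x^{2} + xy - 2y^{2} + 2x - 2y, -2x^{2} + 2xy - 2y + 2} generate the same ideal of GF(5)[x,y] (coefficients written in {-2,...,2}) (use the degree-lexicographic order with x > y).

Yes, the ideals are equal.

Two ideals are equal iff their reduced Gröbner bases coincide (the reduced basis is unique for a fixed ordering).
Buchberger on the first generating set:
f_1 = -2x^{2} + 2xy - 2y + 2, LT = x^{2}.
f_2 = x^{2} + y^{2} - x - 2y - 2, LT = x^{2}.

S(f_1,f_2): lcm = x^{2}. S = -xy - y^{2} + x - 2y + 1.
  leading term xy: no divisor's leading term divides it; move -xy to the remainder.
  leading term y^{2}: no divisor's leading term divides it; move -y^{2} to the remainder.
  leading term x: no divisor's leading term divides it; move x to the remainder.
  leading term y: no divisor's leading term divides it; move -2y to the remainder.
  leading term 1: no divisor's leading term divides it; move 1 to the remainder.
  remainder -xy - y^{2} + x - 2y + 1 ≠ 0; add g_3 = -xy - y^{2} + x - 2y + 1 to the basis.

S(f_1,g_3): lcm = x^{2}y. S = -2xy^{2} + x^{2} - 2xy + y^{2} + x - y.
  leading term xy^{2}: subtract (2y)·g_3 from -2xy^{2} + x^{2} - 2xy + y^{2} + x - y → 2y^{3} + x^{2} + xy + x + 2y
  leading term y^{3}: no divisor's leading term divides it; move 2y^{3} to the remainder.
  leading term x^{2}: subtract (2)·f_1 from x^{2} + xy + x + 2y → 2xy + x + y + 1
  leading term xy: subtract (-2)·g_3 from 2xy + x + y + 1 → -2y^{2} - 2x + 2y - 2
  leading term y^{2}: no divisor's leading term divides it; move -2y^{2} to the remainder.
  leading term x: no divisor's leading term divides it; move -2x to the remainder.
  leading term y: no divisor's leading term divides it; move 2y to the remainder.
  leading term 1: no divisor's leading term divides it; move -2 to the remainder.
  remainder 2y^{3} - 2y^{2} - 2x + 2y - 2 ≠ 0; add g_4 = 2y^{3} - 2y^{2} - 2x + 2y - 2 to the basis.

The other S-polynomials (S(f_2,g_3), S(f_1,g_4), S(f_2,g_4), S(g_3,g_4)) all reduce to 0 modulo the current basis, so we have a Gröbner basis.
Inter-reduce: drop elements whose leading term is divisible by another's, tail-reduce, and make monic.
Reduced Gröbner basis: {y^{3} - y^{2} - x + y - 1, x^{2} + y^{2} - x - 2y - 2, xy + y^{2} - x + 2y - 1}.

Buchberger on the second generating set:
h_1 = 2x^{2} + xy - 2y^{2} + 2x - 2y, LT = x^{2}.
h_2 = -2x^{2} + 2xy - 2y + 2, LT = x^{2}.

S(h_1,h_2): lcm = x^{2}. S = -xy - y^{2} + x - 2y + 1.
  leading term xy: no divisor's leading term divides it; move -xy to the remainder.
  leading term y^{2}: no divisor's leading term divides it; move -y^{2} to the remainder.
  leading term x: no divisor's leading term divides it; move x to the remainder.
  leading term y: no divisor's leading term divides it; move -2y to the remainder.
  leading term 1: no divisor's leading term divides it; move 1 to the remainder.
  remainder -xy - y^{2} + x - 2y + 1 ≠ 0; add k_3 = -xy - y^{2} + x - 2y + 1 to the basis.

S(h_1,k_3): lcm = x^{2}y. S = 2xy^{2} - y^{3} + x^{2} - xy - y^{2} + x.
  leading term xy^{2}: subtract (-2y)·k_3 from 2xy^{2} - y^{3} + x^{2} - xy - y^{2} + x → 2y^{3} + x^{2} + xy + x + 2y
  leading term y^{3}: no divisor's leading term divides it; move 2y^{3} to the remainder.
  leading term x^{2}: subtract (-2)·h_1 from x^{2} + xy + x + 2y → -2xy + y^{2} - 2y
  leading term xy: subtract (2)·k_3 from -2xy + y^{2} - 2y → -2y^{2} - 2x + 2y - 2
  leading term y^{2}: no divisor's leading term divides it; move -2y^{2} to the remainder.
  leading term x: no divisor's leading term divides it; move -2x to the remainder.
  leading term y: no divisor's leading term divides it; move 2y to the remainder.
  leading term 1: no divisor's leading term divides it; move -2 to the remainder.
  remainder 2y^{3} - 2y^{2} - 2x + 2y - 2 ≠ 0; add k_4 = 2y^{3} - 2y^{2} - 2x + 2y - 2 to the basis.

The other S-polynomials (S(h_2,k_3), S(h_1,k_4), S(h_2,k_4), S(k_3,k_4)) all reduce to 0 modulo the current basis, so we have a Gröbner basis.
Inter-reduce: drop elements whose leading term is divisible by another's, tail-reduce, and make monic.
Reduced Gröbner basis: {y^{3} - y^{2} - x + y - 1, x^{2} + y^{2} - x - 2y - 2, xy + y^{2} - x + 2y - 1}.

These coincide, so the ideals are equal.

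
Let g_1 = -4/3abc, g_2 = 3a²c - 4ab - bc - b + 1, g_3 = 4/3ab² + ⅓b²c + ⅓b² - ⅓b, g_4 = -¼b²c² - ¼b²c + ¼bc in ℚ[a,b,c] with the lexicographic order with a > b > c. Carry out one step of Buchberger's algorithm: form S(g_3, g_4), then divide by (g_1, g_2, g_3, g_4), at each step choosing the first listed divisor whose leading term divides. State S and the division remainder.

S(g_3, g_4) = -ab²c + abc + ¼b²c³ + ¼b²c² - ¼bc²; remainder on division = 0.

lcm(LM(g_3), LM(g_4)) = ab²c².
S = (lcm/LT(g_3))·g_3 − (lcm/LT(g_4))·g_4 = -ab²c + abc + ¼b²c³ + ¼b²c² - ¼bc².
Reduce S modulo (g_1, g_2, g_3, g_4) in that order:
  leading term ab²c: subtract (¾b)·g_1 from -ab²c + abc + ¼b²c³ + ¼b²c² - ¼bc² → abc + ¼b²c³ + ¼b²c² - ¼bc²
  leading term abc: subtract (-¾)·g_1 from abc + ¼b²c³ + ¼b²c² - ¼bc² → ¼b²c³ + ¼b²c² - ¼bc²
  leading term b²c³: subtract (-c)·g_4 from ¼b²c³ + ¼b²c² - ¼bc² → 0
The remainder is 0, so this S-polynomial contributes no new basis element.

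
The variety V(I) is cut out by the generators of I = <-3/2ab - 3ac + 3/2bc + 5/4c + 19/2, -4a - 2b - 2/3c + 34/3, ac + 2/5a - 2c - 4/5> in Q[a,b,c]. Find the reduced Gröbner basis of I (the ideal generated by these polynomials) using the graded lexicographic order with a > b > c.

f_1 = -3/2ab - 3ac + 3/2bc + 5/4c + 19/2, LT = ab.
f_2 = -4a - 2b - 2/3c + 34/3, LT = a.
f_3 = ac + 2/5a - 2c - 4/5, LT = ac.

S(f_1,f_2): lcm = ab. S = 2ac - 1/2b^2 - 7/6bc + 17/6b - 5/6c - 19/3.
  reduce S modulo (f_1, f_2, f_3):
  remainder -1/2b^2 - 13/6bc - 1/3c^2 + 17/6b + 29/6c - 19/3 ≠ 0; add g_4 = -1/2b^2 - 13/6bc - 1/3c^2 + 17/6b + 29/6c - 19/3 to the basis.

S(f_1,f_3): lcm = abc. S = 2ac^2 - bc^2 - 2/5ab + 2bc - 5/6c^2 + 4/5b - 19/3c.
  reduce S modulo (f_1, f_2, f_3, g_4):
  remainder -2bc^2 - 1/3c^3 + 6/5bc + 47/10c^2 + 4/5b - 22/5c - 38/15 ≠ 0; add g_5 = -2bc^2 - 1/3c^3 + 6/5bc + 47/10c^2 + 4/5b - 22/5c - 38/15 to the basis.

S(f_2,f_3): lcm = ac. S = 1/2bc + 1/6c^2 - 2/5a - 5/6c + 4/5.
  reduce S modulo (f_1, f_2, f_3, g_4, g_5):
  remainder 1/2bc + 1/6c^2 + 1/5b - 23/30c - 1/3 ≠ 0; add g_6 = 1/2bc + 1/6c^2 + 1/5b - 23/30c - 1/3 to the basis.

S(f_1,g_5): lcm = abc^2. S = 11/6ac^3 - bc^3 + 3/5abc + 47/20ac^2 - 5/6c^3 + 2/5ab - 11/5ac - 19/3c^2 - 19/15a.
  reduce S modulo (f_1, f_2, f_3, g_4, g_5, g_6):
  remainder 1/72c^4 - 53/360c^3 - 943/1440c^2 + 29/20c + 27/40 ≠ 0; add g_7 = 1/72c^4 - 53/360c^3 - 943/1440c^2 + 29/20c + 27/40 to the basis.

S(f_1,g_6): lcm = abc. S = 5/3ac^2 - bc^2 - 2/5ab + 23/15ac - 5/6c^2 + 2/3a - 19/3c.
  reduce S modulo (f_1, f_2, f_3, g_4, g_5, g_6, g_7):
  remainder 1/36c^3 + 29/360c^2 - 2/9c - 1/10 ≠ 0; add g_8 = 1/36c^3 + 29/360c^2 - 2/9c - 1/10 to the basis.

The other S-polynomials (S(f_1,g_4), S(f_2,g_4), S(f_3,g_4), S(f_2,g_5), S(f_3,g_5), S(g_4,g_5), S(f_2,g_6), S(f_3,g_6), S(g_4,g_6), S(g_5,g_6), S(f_1,g_7), S(f_2,g_7), S(f_3,g_7), S(g_4,g_7), S(g_5,g_7), S(g_6,g_7), S(f_1,g_8), S(f_2,g_8), S(f_3,g_8), S(g_4,g_8), S(g_5,g_8), S(g_6,g_8), S(g_7,g_8)) all reduce to 0 modulo the current basis, so we have a Gröbner basis.
Inter-reduce: drop elements whose leading term is divisible by another's, tail-reduce, and make monic.

G = {c^3 + 29/10c^2 - 8c - 18/5, b^2 - 7/9c^2 - 37/5b - 136/45c + 140/9, bc + 1/3c^2 + 2/5b - 23/15c - 2/3, a + 1/2b + 1/6c - 17/6}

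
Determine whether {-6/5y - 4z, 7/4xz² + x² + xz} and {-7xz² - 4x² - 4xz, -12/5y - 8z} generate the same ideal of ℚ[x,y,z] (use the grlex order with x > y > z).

Equality of ideals is decidable: compute both reduced Gröbner bases (unique for the ordering) and check whether they agree.
Buchberger on the first generating set:
f_1 = -6/5y - 4z, LT = y.
f_2 = 7/4xz² + x² + xz, LT = xz².

S(f_1,f_2): leading monomials are coprime, so the S-polynomial reduces to 0 (Buchberger's first criterion).
Every S-polynomial of the final basis reduces to 0, so we have a Gröbner basis.
Inter-reduce: drop elements whose leading term is divisible by another's, tail-reduce, and make monic.
Reduced Gröbner basis: {xz² + 4/7x² + 4/7xz, y + 10/3z}.

Buchberger on the second generating set:
h_1 = -7xz² - 4x² - 4xz, LT = xz².
h_2 = -12/5y - 8z, LT = y.

S(h_1,h_2): leading monomials are coprime, so the S-polynomial reduces to 0 (Buchberger's first criterion).
Every S-polynomial of the final basis reduces to 0, so we have a Gröbner basis.
Inter-reduce: drop elements whose leading term is divisible by another's, tail-reduce, and make monic.
Reduced Gröbner basis: {xz² + 4/7x² + 4/7xz, y + 10/3z}.

The two bases agree; hence the ideals are identical.

Yes, the ideals are equal.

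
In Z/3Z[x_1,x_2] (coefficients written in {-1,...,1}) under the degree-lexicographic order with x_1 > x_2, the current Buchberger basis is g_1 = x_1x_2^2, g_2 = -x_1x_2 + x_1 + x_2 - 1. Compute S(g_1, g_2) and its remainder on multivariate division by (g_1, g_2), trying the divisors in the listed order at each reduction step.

lcm(LM(g_1), LM(g_2)) = x_1x_2^2.
S = (lcm/LT(g_1))·g_1 − (lcm/LT(g_2))·g_2 = x_1x_2 + x_2^2 - x_2.
Reduce S modulo (g_1, g_2) in that order:
  leading term x_1x_2: subtract (-1)·g_2 from x_1x_2 + x_2^2 - x_2 → x_2^2 + x_1 - 1
  leading term x_2^2: no divisor's leading term divides it; move x_2^2 to the remainder.
  leading term x_1: no divisor's leading term divides it; move x_1 to the remainder.
  leading term 1: no divisor's leading term divides it; move -1 to the remainder.
The remainder x_2^2 + x_1 - 1 is nonzero, so it would be added as the next basis element.
An S-polynomial is built so that the two leading terms cancel; whether anything survives reduction is exactly the Gröbner-basis criterion.

S(g_1, g_2) = x_1x_2 + x_2^2 - x_2; remainder on division = x_2^2 + x_1 - 1.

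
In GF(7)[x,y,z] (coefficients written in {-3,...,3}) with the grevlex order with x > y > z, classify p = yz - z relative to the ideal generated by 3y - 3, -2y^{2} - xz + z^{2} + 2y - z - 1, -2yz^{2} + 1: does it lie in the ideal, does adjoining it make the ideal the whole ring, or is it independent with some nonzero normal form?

First compute the reduced Gröbner basis of I by Buchberger's algorithm.
f_1 = 3y - 3, LT = y.
f_2 = -2y^{2} - xz + z^{2} + 2y - z - 1, LT = y^{2}.
f_3 = -2yz^{2} + 1, LT = yz^{2}.

S(f_1,f_2): lcm = y^{2}. S = 3xz - 3z^{2} + 3z + 3.
  leading term xz: no divisor's leading term divides it; move 3xz to the remainder.
  leading term z^{2}: no divisor's leading term divides it; move -3z^{2} to the remainder.
  leading term z: no divisor's leading term divides it; move 3z to the remainder.
  leading term 1: no divisor's leading term divides it; move 3 to the remainder.
  remainder 3xz - 3z^{2} + 3z + 3 ≠ 0; add h_4 = 3xz - 3z^{2} + 3z + 3 to the basis.

S(f_1,f_3): lcm = yz^{2}. S = -z^{2} - 3.
  leading term z^{2}: no divisor's leading term divides it; move -z^{2} to the remainder.
  leading term 1: no divisor's leading term divides it; move -3 to the remainder.
  remainder -z^{2} - 3 ≠ 0; add h_5 = -z^{2} - 3 to the basis.

S(f_2,f_3): lcm = y^{2}z^{2}. S = -3xz^{3} + 3z^{4} - yz^{2} - 3z^{3} - 3z^{2} - 3y.
  leading term xz^{3}: subtract (-z^{2})·h_4 from -3xz^{3} + 3z^{4} - yz^{2} - 3z^{3} - 3z^{2} - 3y → -yz^{2} - 3y
  leading term yz^{2}: subtract (2z^{2})·f_1 from -yz^{2} - 3y → -z^{2} - 3y
  leading term z^{2}: subtract (1)·h_5 from -z^{2} - 3y → -3y + 3
  leading term y: subtract (-1)·f_1 from -3y + 3 → 0
  remainder 0.

S(f_1,h_4): leading monomials are coprime, so the S-polynomial reduces to 0 (Buchberger's first criterion).
S(f_2,h_4): leading monomials are coprime, so the S-polynomial reduces to 0 (Buchberger's first criterion).
S(f_3,h_4): lcm = xyz^{2}. S = yz^{3} - yz^{2} - yz + 3x.
  leading term yz^{3}: subtract (-2z^{3})·f_1 from yz^{3} - yz^{2} - yz + 3x → -yz^{2} + z^{3} - yz + 3x
  leading term yz^{2}: subtract (2z^{2})·f_1 from -yz^{2} + z^{3} - yz + 3x → z^{3} - yz - z^{2} + 3x
  leading term z^{3}: subtract (-z)·h_5 from z^{3} - yz - z^{2} + 3x → -yz - z^{2} + 3x - 3z
  leading term yz: subtract (2z)·f_1 from -yz - z^{2} + 3x - 3z → -z^{2} + 3x + 3z
  leading term z^{2}: subtract (1)·h_5 from -z^{2} + 3x + 3z → 3x + 3z + 3
  leading term x: no divisor's leading term divides it; move 3x to the remainder.
  leading term z: no divisor's leading term divides it; move 3z to the remainder.
  leading term 1: no divisor's leading term divides it; move 3 to the remainder.
  remainder 3x + 3z + 3 ≠ 0; add h_6 = 3x + 3z + 3 to the basis.

S(f_1,h_5): leading monomials are coprime, so the S-polynomial reduces to 0 (Buchberger's first criterion).
S(f_2,h_5): leading monomials are coprime, so the S-polynomial reduces to 0 (Buchberger's first criterion).
S(f_3,h_5): lcm = yz^{2}. S = -3y + 3.
  leading term y: subtract (-1)·f_1 from -3y + 3 → 0
  remainder 0.

S(h_4,h_5): lcm = xz^{2}. S = -z^{3} + z^{2} - 3x + z.
  leading term z^{3}: subtract (z)·h_5 from -z^{3} + z^{2} - 3x + z → z^{2} - 3x - 3z
  leading term z^{2}: subtract (-1)·h_5 from z^{2} - 3x - 3z → -3x - 3z - 3
  leading term x: subtract (-1)·h_6 from -3x - 3z - 3 → 0
  remainder 0.

S(f_1,h_6): leading monomials are coprime, so the S-polynomial reduces to 0 (Buchberger's first criterion).
S(f_2,h_6): leading monomials are coprime, so the S-polynomial reduces to 0 (Buchberger's first criterion).
S(f_3,h_6): leading monomials are coprime, so the S-polynomial reduces to 0 (Buchberger's first criterion).
S(h_4,h_6): lcm = xz. S = -2z^{2} + 1.
  leading term z^{2}: subtract (2)·h_5 from -2z^{2} + 1 → 0
  remainder 0.

S(h_5,h_6): leading monomials are coprime, so the S-polynomial reduces to 0 (Buchberger's first criterion).
Every S-polynomial of the final basis reduces to 0, so we have a Gröbner basis.
Inter-reduce: drop elements whose leading term is divisible by another's, tail-reduce, and make monic.
Reduced Gröbner basis: {z^{2} + 3, x + z + 1, y - 1}.
Label its elements g_1 = z^{2} + 3, g_2 = x + z + 1, g_3 = y - 1.

Reduce p = yz - z modulo G:
  leading term yz: subtract (z)·g_3 from yz - z → 0
  normal form = 0.
Since the normal form is 0, p ∈ I.

yz - z lies in I (it reduces to 0).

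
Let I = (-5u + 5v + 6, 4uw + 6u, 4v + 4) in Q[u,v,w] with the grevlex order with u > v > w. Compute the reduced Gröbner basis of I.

G = {u - \tfrac{1}{5}, v + 1, w + \tfrac{3}{2}}

f_1 = -5u + 5v + 6, LT = u.
f_2 = 4uw + 6u, LT = uw.
f_3 = 4v + 4, LT = v.

S(f_1,f_2): lcm = uw. S = -vw - \tfrac{3}{2}u - \tfrac{6}{5}w.
  leading term vw: subtract (-\tfrac{1}{4}w)·f_3 from -vw - \tfrac{3}{2}u - \tfrac{6}{5}w → -\tfrac{3}{2}u - \tfrac{1}{5}w
  leading term u: subtract (\tfrac{3}{10})·f_1 from -\tfrac{3}{2}u - \tfrac{1}{5}w → -\tfrac{3}{2}v - \tfrac{1}{5}w - \tfrac{9}{5}
  leading term v: subtract (-\tfrac{3}{8})·f_3 from -\tfrac{3}{2}v - \tfrac{1}{5}w - \tfrac{9}{5} → -\tfrac{1}{5}w - \tfrac{3}{10}
  leading term w: no divisor's leading term divides it; move -\tfrac{1}{5}w to the remainder.
  leading term 1: no divisor's leading term divides it; move -\tfrac{3}{10} to the remainder.
  remainder -\tfrac{1}{5}w - \tfrac{3}{10} ≠ 0; add g_4 = -\tfrac{1}{5}w - \tfrac{3}{10} to the basis.

The other S-polynomials (S(f_1,f_3), S(f_2,f_3), S(f_1,g_4), S(f_2,g_4), S(f_3,g_4)) all reduce to 0 modulo the current basis, so we have a Gröbner basis.
Inter-reduce: drop elements whose leading term is divisible by another's, tail-reduce, and make monic.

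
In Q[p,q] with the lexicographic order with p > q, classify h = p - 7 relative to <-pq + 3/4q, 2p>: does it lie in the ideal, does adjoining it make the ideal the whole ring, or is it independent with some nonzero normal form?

Adjoining p - 7 makes the ideal the whole ring: the system is inconsistent.

First compute the reduced Gröbner basis of I by Buchberger's algorithm.
f_1 = -pq + 3/4q, LT = pq.
f_2 = 2p, LT = p.

S(f_1,f_2): lcm = pq. S = -3/4q.
  leading term q: no divisor's leading term divides it; move -3/4q to the remainder.
  remainder -3/4q ≠ 0; add k_3 = -3/4q to the basis.

S(f_1,k_3): lcm = pq. S = -3/4q.
  leading term q: subtract (1)·k_3 from -3/4q → 0
  remainder 0.

S(f_2,k_3): leading monomials are coprime, so the S-polynomial reduces to 0 (Buchberger's first criterion).
Every S-polynomial of the final basis reduces to 0, so we have a Gröbner basis.
Inter-reduce: drop elements whose leading term is divisible by another's, tail-reduce, and make monic.
Reduced Gröbner basis: {p, q}.
Label its elements g_1 = p, g_2 = q.

Reduce h = p - 7 modulo G:
  leading term p: subtract (1)·g_1 from p - 7 → -7
  leading term 1: no divisor's leading term divides it; move -7 to the remainder.
  normal form = -7.
The normal form is nonzero, so h ∉ I. Since h minus its normal form lies in I, I + (h) = I + (r) where r = -7; decide whether this ideal is the whole ring.
Here r = -7 is a nonzero constant, hence a unit: 1 ∈ I + (h), the Gröbner basis of I + (h) is {1}, and the enlarged system has no common solution — adjoining h is inconsistent.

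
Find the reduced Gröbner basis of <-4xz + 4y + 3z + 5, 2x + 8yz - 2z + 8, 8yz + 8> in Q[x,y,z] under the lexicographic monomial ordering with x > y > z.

f_1 = -4xz + 4y + 3z + 5, LT = xz.
f_2 = 2x + 8yz - 2z + 8, LT = x.
f_3 = 8yz + 8, LT = yz.

S(f_1,f_2): lcm = xz. S = -4yz^2 - y + z^2 - 19/4z - 5/4.
  leading term yz^2: subtract (-1/2z)·f_3 from -4yz^2 - y + z^2 - 19/4z - 5/4 → -y + z^2 - 3/4z - 5/4
  leading term y: no divisor's leading term divides it; move -y to the remainder.
  leading term z^2: no divisor's leading term divides it; move z^2 to the remainder.
  leading term z: no divisor's leading term divides it; move -3/4z to the remainder.
  leading term 1: no divisor's leading term divides it; move -5/4 to the remainder.
  remainder -y + z^2 - 3/4z - 5/4 ≠ 0; add g_4 = -y + z^2 - 3/4z - 5/4 to the basis.

S(f_3,g_4): lcm = yz. S = z^3 - 3/4z^2 - 5/4z + 1.
  leading term z^3: no divisor's leading term divides it; move z^3 to the remainder.
  leading term z^2: no divisor's leading term divides it; move -3/4z^2 to the remainder.
  leading term z: no divisor's leading term divides it; move -5/4z to the remainder.
  leading term 1: no divisor's leading term divides it; move 1 to the remainder.
  remainder z^3 - 3/4z^2 - 5/4z + 1 ≠ 0; add g_5 = z^3 - 3/4z^2 - 5/4z + 1 to the basis.

The other S-polynomials (S(f_1,f_3), S(f_2,f_3), S(f_1,g_4), S(f_2,g_4), S(f_1,g_5), S(f_2,g_5), S(f_3,g_5), S(g_4,g_5)) all reduce to 0 modulo the current basis, so we have a Gröbner basis.
Inter-reduce: drop elements whose leading term is divisible by another's, tail-reduce, and make monic.

G = {x - z, y - z^2 + 3/4z + 5/4, z^3 - 3/4z^2 - 5/4z + 1}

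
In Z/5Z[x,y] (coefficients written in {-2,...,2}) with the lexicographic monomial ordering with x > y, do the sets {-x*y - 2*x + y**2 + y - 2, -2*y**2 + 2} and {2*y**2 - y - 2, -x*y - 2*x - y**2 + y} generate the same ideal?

For a fixed monomial order, each ideal has a unique reduced Gröbner basis; comparing bases decides equality.
Buchberger on the first generating set:
f_1 = -x*y - 2*x + y**2 + y - 2, LT = x*y.
f_2 = -2*y**2 + 2, LT = y**2.

S(f_1,f_2): lcm = x*y**2. S = 2*x*y + x - y**3 - y**2 + 2*y.
  leading term x*y: subtract (-2)·f_1 from 2*x*y + x - y**3 - y**2 + 2*y → 2*x - y**3 + y**2 - y + 1
  leading term x: no divisor's leading term divides it; move 2*x to the remainder.
  leading term y**3: subtract (-2*y)·f_2 from -y**3 + y**2 - y + 1 → y**2 - 2*y + 1
  leading term y**2: subtract (2)·f_2 from y**2 - 2*y + 1 → -2*y + 2
  leading term y: no divisor's leading term divides it; move -2*y to the remainder.
  leading term 1: no divisor's leading term divides it; move 2 to the remainder.
  remainder 2*x - 2*y + 2 ≠ 0; add g_3 = 2*x - 2*y + 2 to the basis.

The other S-polynomials (S(f_1,g_3), S(f_2,g_3)) all reduce to 0 modulo the current basis, so we have a Gröbner basis.
Inter-reduce: drop elements whose leading term is divisible by another's, tail-reduce, and make monic.
Reduced Gröbner basis: {x - y + 1, y**2 - 1}.

Buchberger on the second generating set:
h_1 = 2*y**2 - y - 2, LT = y**2.
h_2 = -x*y - 2*x - y**2 + y, LT = x*y.

S(h_1,h_2): lcm = x*y**2. S = -x - y**3 + y**2.
  leading term x: no divisor's leading term divides it; move -x to the remainder.
  leading term y**3: subtract (2*y)·h_1 from -y**3 + y**2 → -2*y**2 - y
  leading term y**2: subtract (-1)·h_1 from -2*y**2 - y → -2*y - 2
  leading term y: no divisor's leading term divides it; move -2*y to the remainder.
  leading term 1: no divisor's leading term divides it; move -2 to the remainder.
  remainder -x - 2*y - 2 ≠ 0; add k_3 = -x - 2*y - 2 to the basis.

The other S-polynomials (S(h_1,k_3), S(h_2,k_3)) all reduce to 0 modulo the current basis, so we have a Gröbner basis.
Inter-reduce: drop elements whose leading term is divisible by another's, tail-reduce, and make monic.
Reduced Gröbner basis: {x + 2*y + 2, y**2 + 2*y - 1}.

Since the reduced bases disagree, the two ideals are not the same.

No, the ideals differ.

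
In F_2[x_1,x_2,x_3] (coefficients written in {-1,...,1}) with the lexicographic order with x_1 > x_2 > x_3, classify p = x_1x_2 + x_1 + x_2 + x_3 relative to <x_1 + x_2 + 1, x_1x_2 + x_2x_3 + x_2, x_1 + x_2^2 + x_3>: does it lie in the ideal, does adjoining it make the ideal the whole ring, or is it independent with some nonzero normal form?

x_1x_2 + x_1 + x_2 + x_3 lies in I (it reduces to 0).

First compute the reduced Gröbner basis of I by Buchberger's algorithm.
f_1 = x_1 + x_2 + 1, LT = x_1.
f_2 = x_1x_2 + x_2x_3 + x_2, LT = x_1x_2.
f_3 = x_1 + x_2^2 + x_3, LT = x_1.

S(f_1,f_2): lcm = x_1x_2. S = x_2^2 + x_2x_3.
  leading term x_2^2: no divisor's leading term divides it; move x_2^2 to the remainder.
  leading term x_2x_3: no divisor's leading term divides it; move x_2x_3 to the remainder.
  remainder x_2^2 + x_2x_3 ≠ 0; add h_4 = x_2^2 + x_2x_3 to the basis.

S(f_1,f_3): lcm = x_1. S = x_2^2 + x_2 + x_3 + 1.
  leading term x_2^2: subtract (1)·h_4 from x_2^2 + x_2 + x_3 + 1 → x_2x_3 + x_2 + x_3 + 1
  leading term x_2x_3: no divisor's leading term divides it; move x_2x_3 to the remainder.
  leading term x_2: no divisor's leading term divides it; move x_2 to the remainder.
  leading term x_3: no divisor's leading term divides it; move x_3 to the remainder.
  leading term 1: no divisor's leading term divides it; move 1 to the remainder.
  remainder x_2x_3 + x_2 + x_3 + 1 ≠ 0; add h_5 = x_2x_3 + x_2 + x_3 + 1 to the basis.

S(f_2,f_3): lcm = x_1x_2. S = x_2^3 + x_2.
  leading term x_2^3: subtract (x_2)·h_4 from x_2^3 + x_2 → x_2^2x_3 + x_2
  leading term x_2^2x_3: subtract (x_3)·h_4 from x_2^2x_3 + x_2 → x_2x_3^2 + x_2
  leading term x_2x_3^2: subtract (x_3)·h_5 from x_2x_3^2 + x_2 → x_2x_3 + x_2 + x_3^2 + x_3
  leading term x_2x_3: subtract (1)·h_5 from x_2x_3 + x_2 + x_3^2 + x_3 → x_3^2 + 1
  leading term x_3^2: no divisor's leading term divides it; move x_3^2 to the remainder.
  leading term 1: no divisor's leading term divides it; move 1 to the remainder.
  remainder x_3^2 + 1 ≠ 0; add h_6 = x_3^2 + 1 to the basis.

The other S-polynomials (S(f_1,h_4), S(f_2,h_4), S(f_3,h_4), S(f_1,h_5), S(f_2,h_5), S(f_3,h_5), S(h_4,h_5), S(f_1,h_6), S(f_2,h_6), S(f_3,h_6), S(h_4,h_6), S(h_5,h_6)) all reduce to 0 modulo the current basis, so we have a Gröbner basis.
Inter-reduce: drop elements whose leading term is divisible by another's, tail-reduce, and make monic.
Reduced Gröbner basis: {x_1 + x_2 + 1, x_2^2 + x_2 + x_3 + 1, x_2x_3 + x_2 + x_3 + 1, x_3^2 + 1}.
Label its elements g_1 = x_1 + x_2 + 1, g_2 = x_2^2 + x_2 + x_3 + 1, g_3 = x_2x_3 + x_2 + x_3 + 1, g_4 = x_3^2 + 1.

Reduce p = x_1x_2 + x_1 + x_2 + x_3 modulo G:
  leading term x_1x_2: subtract (x_2)·g_1 from x_1x_2 + x_1 + x_2 + x_3 → x_1 + x_2^2 + x_3
  leading term x_1: subtract (1)·g_1 from x_1 + x_2^2 + x_3 → x_2^2 + x_2 + x_3 + 1
  leading term x_2^2: subtract (1)·g_2 from x_2^2 + x_2 + x_3 + 1 → 0
  normal form = 0.
Since the normal form is 0, p ∈ I.

Ideal membership is decidable via reduction modulo a Gröbner basis.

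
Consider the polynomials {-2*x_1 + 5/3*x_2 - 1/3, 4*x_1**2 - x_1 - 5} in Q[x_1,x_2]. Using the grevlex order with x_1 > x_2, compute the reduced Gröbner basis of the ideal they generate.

This is the nonlinear analogue of row-reducing a linear system.

f_1 = -2*x_1 + 5/3*x_2 - 1/3, LT = x_1.
f_2 = 4*x_1**2 - x_1 - 5, LT = x_1**2.

S(f_1,f_2): lcm = x_1**2. S = -5/6*x_1*x_2 + 5/12*x_1 + 5/4.
  reduce S modulo (f_1, f_2):
  remainder -25/36*x_2**2 + 35/72*x_2 + 85/72 ≠ 0; add g_3 = -25/36*x_2**2 + 35/72*x_2 + 85/72 to the basis.

The other S-polynomials (S(f_1,g_3), S(f_2,g_3)) all reduce to 0 modulo the current basis, so we have a Gröbner basis.
Inter-reduce: drop elements whose leading term is divisible by another's, tail-reduce, and make monic.

G = {x_2**2 - 7/10*x_2 - 17/10, x_1 - 5/6*x_2 + 1/6}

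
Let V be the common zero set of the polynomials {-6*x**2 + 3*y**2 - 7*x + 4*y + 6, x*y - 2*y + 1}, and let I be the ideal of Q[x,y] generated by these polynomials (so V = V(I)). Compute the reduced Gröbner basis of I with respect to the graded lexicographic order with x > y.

G = {y**3 + 4/3*y**2 + 2*x - 32/3*y + 19/3, x**2 - 1/2*y**2 + 7/6*x - 2/3*y - 1, x*y - 2*y + 1}

f_1 = -6*x**2 + 3*y**2 - 7*x + 4*y + 6, LT = x**2.
f_2 = x*y - 2*y + 1, LT = x*y.

S(f_1,f_2): lcm = x**2*y. S = -1/2*y**3 + 19/6*x*y - 2/3*y**2 - x - y.
  leading term y**3: no divisor's leading term divides it; move -1/2*y**3 to the remainder.
  leading term x*y: subtract (19/6)·f_2 from 19/6*x*y - 2/3*y**2 - x - y → -2/3*y**2 - x + 16/3*y - 19/6
  leading term y**2: no divisor's leading term divides it; move -2/3*y**2 to the remainder.
  leading term x: no divisor's leading term divides it; move -x to the remainder.
  leading term y: no divisor's leading term divides it; move 16/3*y to the remainder.
  leading term 1: no divisor's leading term divides it; move -19/6 to the remainder.
  remainder -1/2*y**3 - 2/3*y**2 - x + 16/3*y - 19/6 ≠ 0; add g_3 = -1/2*y**3 - 2/3*y**2 - x + 16/3*y - 19/6 to the basis.

S(f_1,g_3): leading monomials are coprime, so the S-polynomial reduces to 0 (Buchberger's first criterion).
S(f_2,g_3): lcm = x*y**3. S = -4/3*x*y**2 - 2*y**3 - 2*x**2 + 32/3*x*y + y**2 - 19/3*x.
  leading term x*y**2: subtract (-4/3*y)·f_2 from -4/3*x*y**2 - 2*y**3 - 2*x**2 + 32/3*x*y + y**2 - 19/3*x → -2*y**3 - 2*x**2 + 32/3*x*y - 5/3*y**2 - 19/3*x + 4/3*y
  leading term y**3: subtract (4)·g_3 from -2*y**3 - 2*x**2 + 32/3*x*y - 5/3*y**2 - 19/3*x + 4/3*y → -2*x**2 + 32/3*x*y + y**2 - 7/3*x - 20*y + 38/3
  leading term x**2: subtract (1/3)·f_1 from -2*x**2 + 32/3*x*y + y**2 - 7/3*x - 20*y + 38/3 → 32/3*x*y - 64/3*y + 32/3
  leading term x*y: subtract (32/3)·f_2 from 32/3*x*y - 64/3*y + 32/3 → 0
  remainder 0.

Every S-polynomial of the final basis reduces to 0, so we have a Gröbner basis.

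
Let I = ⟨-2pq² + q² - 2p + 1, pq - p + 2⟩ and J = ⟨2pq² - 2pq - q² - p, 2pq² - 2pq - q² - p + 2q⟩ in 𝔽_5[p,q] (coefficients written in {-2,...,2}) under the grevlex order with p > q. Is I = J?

No, the ideals differ.

Since reduced Gröbner bases are canonical representatives of ideals under a given ordering, it suffices to compute and compare them.
Buchberger on the first generating set:
f_1 = -2pq² + q² - 2p + 1, LT = pq².
f_2 = pq - p + 2, LT = pq.

S(f_1,f_2): lcm = pq². S = pq + 2q² + p - 2q + 2.
  reduce S modulo (f_1, f_2):
  remainder 2q² + 2p - 2q ≠ 0; add g_3 = 2q² + 2p - 2q to the basis.

S(f_1,g_3): lcm = pq². S = -p² + pq + 2q² + p + 2.
  reduce S modulo (f_1, f_2, g_3):
  remainder -p² + 2q ≠ 0; add g_4 = -p² + 2q to the basis.

The other S-polynomials (S(f_2,g_3), S(f_1,g_4), S(f_2,g_4), S(g_3,g_4)) all reduce to 0 modulo the current basis, so we have a Gröbner basis.
Inter-reduce: drop elements whose leading term is divisible by another's, tail-reduce, and make monic.
Reduced Gröbner basis: {p² - 2q, pq - p + 2, q² + p - q}.

Buchberger on the second generating set:
h_1 = 2pq² - 2pq - q² - p, LT = pq².
h_2 = 2pq² - 2pq - q² - p + 2q, LT = pq².

S(h_1,h_2): lcm = pq². S = -q.
  reduce S modulo (h_1, h_2):
  remainder -q ≠ 0; add k_3 = -q to the basis.

S(h_1,k_3): lcm = pq². S = -pq + 2q² + 2p.
  reduce S modulo (h_1, h_2, k_3):
  remainder 2p ≠ 0; add k_4 = 2p to the basis.

The other S-polynomials (S(h_2,k_3), S(h_1,k_4), S(h_2,k_4), S(k_3,k_4)) all reduce to 0 modulo the current basis, so we have a Gröbner basis.
Inter-reduce: drop elements whose leading term is divisible by another's, tail-reduce, and make monic.
Reduced Gröbner basis: {p, q}.

These differ, so the ideals are not equal.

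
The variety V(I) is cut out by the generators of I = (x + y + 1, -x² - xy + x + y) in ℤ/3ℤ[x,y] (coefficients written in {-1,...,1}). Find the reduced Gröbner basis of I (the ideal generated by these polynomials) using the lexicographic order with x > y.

G = {x - 1, y - 1}

f_1 = x + y + 1, LT = x.
f_2 = -x² - xy + x + y, LT = x².

S(f_1,f_2): lcm = x². S = -x + y.
  leading term x: subtract (-1)·f_1 from -x + y → -y + 1
  leading term y: no divisor's leading term divides it; move -y to the remainder.
  leading term 1: no divisor's leading term divides it; move 1 to the remainder.
  remainder -y + 1 ≠ 0; add g_3 = -y + 1 to the basis.

The other S-polynomials (S(f_1,g_3), S(f_2,g_3)) all reduce to 0 modulo the current basis, so we have a Gröbner basis.
Inter-reduce: drop elements whose leading term is divisible by another's, tail-reduce, and make monic.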